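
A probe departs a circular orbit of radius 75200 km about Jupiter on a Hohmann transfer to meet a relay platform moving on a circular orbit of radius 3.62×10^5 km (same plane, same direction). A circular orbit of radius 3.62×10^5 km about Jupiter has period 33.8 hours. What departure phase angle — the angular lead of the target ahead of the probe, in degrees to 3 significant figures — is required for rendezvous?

From Kepler's third law T² = 4π²r³/μ at r = 3.62×10^5 km, T = 33.8 hours = 33.8 × 3600 s = 1.2168×10^5 s: μ = 4π²r³/T² = 1.26487×10^8 km³/s².
Semi-major axis of the transfer orbit: a_t = (75200 + 3.620×10^5)/2 = 2.186×10^5 km.
Transfer time t = π√(a_t³/μ) = 28550 s.
The target's mean motion on its circular orbit is ω₂ = √(μ/r₂³) = 5.1637×10^-5 rad/s.
Angle swept by the target during transfer: ω₂·t = 1.4742 rad = 84.47°.
Arrival is 180° from departure on the ellipse, so φ = 180° − 84.47° = 95.5°.

φ = 95.5°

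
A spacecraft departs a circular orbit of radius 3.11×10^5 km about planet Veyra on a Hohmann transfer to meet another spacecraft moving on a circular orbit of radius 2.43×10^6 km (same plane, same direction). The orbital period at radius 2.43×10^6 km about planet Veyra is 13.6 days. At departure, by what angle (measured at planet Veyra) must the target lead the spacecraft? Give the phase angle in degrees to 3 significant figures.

φ = 104°

From Kepler's third law T² = 4π²r³/μ at r = 2.43×10^6 km, T = 13.6 days = 13.6 × 86400 s = 1.17504×10^6 s: μ = 4π²r³/T² = 4.10273×10^8 km³/s².
The Hohmann ellipse has a_t = (r₁ + r₂)/2 = 1.3705×10^6 km.
Transfer time t = π√(a_t³/μ) = 2.48847×10^5 s.
The target's mean motion on its circular orbit is ω₂ = √(μ/r₂³) = 5.34721×10^-6 rad/s.
Angle swept by the target during transfer: ω₂·t = 1.3306 rad = 76.24°.
The spacecraft traverses 180° on the transfer ellipse, so the target must lead by 180° − 76.24° = 104°.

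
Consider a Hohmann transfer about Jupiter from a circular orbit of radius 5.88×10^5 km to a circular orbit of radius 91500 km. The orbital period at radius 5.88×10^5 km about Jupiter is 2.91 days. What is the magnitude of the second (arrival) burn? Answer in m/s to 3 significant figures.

Δv₂ = 11800 m/s

From Kepler's third law T² = 4π²r³/μ at r = 5.88×10^5 km, T = 2.91 days = 2.91 × 86400 s = 2.51424×10^5 s: μ = 4π²r³/T² = 1.26963×10^8 km³/s².
Semi-major axis of the transfer orbit: a_t = (5.880×10^5 + 91500)/2 = 3.3975×10^5 km.
On the circular orbit at r = 91500 km, v_c = √(μ/r) = 37.25 km/s.
Vis-viva on the transfer ellipse at r = 91500 km gives v_t = √[μ(2/r − 1/a_t)] = 49.00 km/s.
Δv₂ = |v_t − v_c| = |49.00 − 37.25| = 11.75 km/s.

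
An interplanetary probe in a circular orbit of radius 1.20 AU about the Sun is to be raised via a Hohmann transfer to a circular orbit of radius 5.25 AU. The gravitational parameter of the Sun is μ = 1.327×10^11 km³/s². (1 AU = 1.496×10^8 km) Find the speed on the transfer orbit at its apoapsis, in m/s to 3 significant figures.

In km: r₁ = 1.20 × 1.496×10^8 = 1.7952×10^8 km; r₂ = 5.25 × 1.496×10^8 = 7.854×10^8 km.
The Hohmann ellipse has a_t = (r₁ + r₂)/2 = 4.8246×10^8 km.
The apoapsis of the transfer ellipse is at r = 7.854×10^8 km.
Vis-viva: v = √[μ(2/r − 1/a_t)] = √[1.327×10^11 × (2/7.854×10^8 − 1/4.8246×10^8)] = 7.929 km/s.

v = 7930 m/s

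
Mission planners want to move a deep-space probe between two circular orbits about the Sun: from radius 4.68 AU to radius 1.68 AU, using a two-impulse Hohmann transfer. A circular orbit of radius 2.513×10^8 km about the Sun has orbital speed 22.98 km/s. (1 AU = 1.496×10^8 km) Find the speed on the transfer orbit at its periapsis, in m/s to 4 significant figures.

From the circular-orbit relation v² = μ/r at r = 2.513×10^8 km: μ = v²r = (22.98)² × 2.513×10^8 = 1.32707×10^11 km³/s².
In km: r₁ = 4.68 × 1.496×10^8 = 7.00128×10^8 km; r₂ = 1.68 × 1.496×10^8 = 2.51328×10^8 km.
Transfer-ellipse semi-major axis a_t = (r₁ + r₂)/2 = (7.00128×10^8 + 2.51328×10^8)/2 = 4.75728×10^8 km.
The periapsis of the transfer ellipse is at r = 2.51328×10^8 km.
Applying v² = μ(2/r − 1/a_t): v = 27.88 km/s.

v = 27880 m/s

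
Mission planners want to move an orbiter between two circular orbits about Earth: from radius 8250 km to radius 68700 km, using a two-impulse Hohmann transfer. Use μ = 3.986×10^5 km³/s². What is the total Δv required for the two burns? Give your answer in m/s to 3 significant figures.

Transfer-ellipse semi-major axis a_t = (r₁ + r₂)/2 = (8250 + 68700)/2 = 38475 km.
Circular speed at r₁: v₁ = √(μ/r₁) = √(3.986×10^5/8250) = 6.9509 km/s.
Transfer-orbit speed at r₁ (v² = μ(2/r − 1/a)): v_p = √[μ(2/r₁ − 1/a_t)] = 9.2882 km/s.
First burn Δv₁ = |v_p − v₁| = 2.3373 km/s.
Circular speed at r₂: v₂ = √(μ/r₂) = 2.4087 km/s.
Transfer-orbit speed at r₂: v_a = √[μ(2/r₂ − 1/a_t)] = 1.1154 km/s.
Second burn Δv₂ = |v₂ − v_a| = 1.2933 km/s.
Δv = Δv₁ + Δv₂ = 2.3373 + 1.2933 = 3.631 km/s.

Δv = 3630 m/s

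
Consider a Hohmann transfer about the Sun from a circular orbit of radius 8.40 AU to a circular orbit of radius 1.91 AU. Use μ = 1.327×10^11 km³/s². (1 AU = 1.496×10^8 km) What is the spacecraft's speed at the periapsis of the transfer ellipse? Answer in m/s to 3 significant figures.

v = 27500 m/s

In km: r₁ = 8.40 × 1.496×10^8 = 1.25664×10^9 km; r₂ = 1.91 × 1.496×10^8 = 2.85736×10^8 km.
Semi-major axis of the transfer orbit: a_t = (1.25664×10^9 + 2.85736×10^8)/2 = 7.71188×10^8 km.
The periapsis of the transfer ellipse is at r = 2.85736×10^8 km.
Applying v² = μ(2/r − 1/a_t): v = 27.51 km/s.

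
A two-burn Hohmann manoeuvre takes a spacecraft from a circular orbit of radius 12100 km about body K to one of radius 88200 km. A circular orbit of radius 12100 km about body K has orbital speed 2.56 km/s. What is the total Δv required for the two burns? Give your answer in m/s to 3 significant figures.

From the circular-orbit relation v² = μ/r at r = 12100 km: μ = v²r = (2.56)² × 12100 = 79298.6 km³/s².
The Hohmann ellipse has a_t = (r₁ + r₂)/2 = 50150 km.
At r₁ the circular-orbit speed is v₁ = √(μ/r₁) = 2.560 km/s.
On the transfer ellipse at r₁, vis-viva equation gives v_p = √[μ(2/r₁ − 1/a_t)] = 3.395 km/s.
First burn Δv₁ = |v_p − v₁| = 0.8350 km/s.
Circular speed at r₂: v₂ = √(μ/r₂) = 0.9482 km/s.
Transfer-orbit speed at r₂: v_a = √[μ(2/r₂ − 1/a_t)] = 0.4658 km/s.
Second burn Δv₂ = |v₂ − v_a| = 0.4824 km/s.
Total Δv = Δv₁ + Δv₂ = 1.317 km/s.

Δv = 1320 m/s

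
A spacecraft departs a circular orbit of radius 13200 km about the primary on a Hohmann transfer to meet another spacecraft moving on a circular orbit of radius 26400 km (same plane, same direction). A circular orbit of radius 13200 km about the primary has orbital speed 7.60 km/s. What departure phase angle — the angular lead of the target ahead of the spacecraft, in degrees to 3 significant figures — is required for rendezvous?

φ = 63.1°

From the circular-orbit relation v² = μ/r at r = 13200 km: μ = v²r = (7.60)² × 13200 = 7.62432×10^5 km³/s².
Transfer-ellipse semi-major axis a_t = (r₁ + r₂)/2 = (13200 + 26400)/2 = 19800 km.
The half-period of the transfer ellipse is t = π√(a_t³/μ) = 10024.1 s.
Target angular speed ω₂ = √(μ/r₂³) = 2.03561×10^-4 rad/s.
Angle swept by the target during transfer: ω₂·t = 2.041 rad = 116.9°.
The spacecraft traverses 180° on the transfer ellipse, so the target must lead by 180° − 116.9° = 63.1°.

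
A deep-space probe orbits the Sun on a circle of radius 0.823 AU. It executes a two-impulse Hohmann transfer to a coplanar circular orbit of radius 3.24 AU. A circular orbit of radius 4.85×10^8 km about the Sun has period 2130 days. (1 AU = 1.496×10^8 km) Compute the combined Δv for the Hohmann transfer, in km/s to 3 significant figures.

Δv = 14.7 km/s

From Kepler's third law T² = 4π²r³/μ at r = 4.85×10^8 km, T = 2130 days = 2130 × 86400 s = 1.84032×10^8 s: μ = 4π²r³/T² = 1.32984×10^11 km³/s².
In km: r₁ = 0.823 × 1.496×10^8 = 1.231208×10^8 km; r₂ = 3.24 × 1.496×10^8 = 4.84704×10^8 km.
Transfer-ellipse semi-major axis a_t = (r₁ + r₂)/2 = (1.231208×10^8 + 4.84704×10^8)/2 = 3.039124×10^8 km.
Circular speed at r₁: v₁ = √(μ/r₁) = √(1.32984×10^11/1.231208×10^8) = 32.86 km/s.
Transfer-orbit speed at r₁ (vis-viva): v_p = √[μ(2/r₁ − 1/a_t)] = 41.50 km/s.
First burn Δv₁ = |v_p − v₁| = 8.640 km/s.
Circular speed at r₂: v₂ = √(μ/r₂) = 16.564 km/s.
Transfer-orbit speed at r₂: v_a = √[μ(2/r₂ − 1/a_t)] = 10.543 km/s.
Second burn Δv₂ = |v₂ − v_a| = 6.021 km/s.
Total Δv = Δv₁ + Δv₂ = 14.66 km/s.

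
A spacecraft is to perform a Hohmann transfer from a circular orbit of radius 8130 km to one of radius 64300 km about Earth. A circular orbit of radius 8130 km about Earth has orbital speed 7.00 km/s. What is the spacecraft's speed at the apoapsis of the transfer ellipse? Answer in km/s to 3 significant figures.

From the circular-orbit relation v² = μ/r at r = 8130 km: μ = v²r = (7.00)² × 8130 = 3.98370×10^5 km³/s².
The Hohmann ellipse has a_t = (r₁ + r₂)/2 = 36215 km.
The apoapsis of the transfer ellipse is at r = 64300 km.
Vis-viva: v = √[μ(2/r − 1/a_t)] = √[3.98370×10^5 × (2/64300 − 1/36215)] = 1.179 km/s.

v = 1.18 km/s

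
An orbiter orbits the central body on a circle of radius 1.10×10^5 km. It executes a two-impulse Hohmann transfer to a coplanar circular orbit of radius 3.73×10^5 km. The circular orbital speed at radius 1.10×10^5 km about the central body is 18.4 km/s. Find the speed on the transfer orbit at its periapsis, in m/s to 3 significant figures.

From the circular-orbit relation v² = μ/r at r = 1.10×10^5 km: μ = v²r = (18.4)² × 1.10×10^5 = 3.72416×10^7 km³/s².
Semi-major axis of the transfer orbit: a_t = (1.100×10^5 + 3.730×10^5)/2 = 2.415×10^5 km.
At periapsis, r = 1.100×10^5 km.
From the vis-viva equation, v = √[μ(2/r − 1/a_t)] = 22.87 km/s.

v = 22900 m/s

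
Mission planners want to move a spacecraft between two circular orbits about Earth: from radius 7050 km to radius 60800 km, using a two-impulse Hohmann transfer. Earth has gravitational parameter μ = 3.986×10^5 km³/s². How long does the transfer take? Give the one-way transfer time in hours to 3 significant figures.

t = 8.64 hours

The Hohmann ellipse has a_t = (r₁ + r₂)/2 = 33925 km.
Half the transfer-orbit period gives t = π√(a_t³/μ) = 31090 s.
Converting: 31090 s ÷ 3600 s/hour = 8.64 hours.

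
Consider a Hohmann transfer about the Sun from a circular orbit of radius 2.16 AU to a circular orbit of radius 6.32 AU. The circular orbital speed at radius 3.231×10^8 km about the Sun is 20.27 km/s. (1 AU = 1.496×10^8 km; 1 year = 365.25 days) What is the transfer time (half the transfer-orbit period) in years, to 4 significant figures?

From the circular-orbit relation v² = μ/r at r = 3.231×10^8 km: μ = v²r = (20.27)² × 3.231×10^8 = 1.32753×10^11 km³/s².
In km: r₁ = 2.16 × 1.496×10^8 = 3.23136×10^8 km; r₂ = 6.32 × 1.496×10^8 = 9.45472×10^8 km.
Transfer-ellipse semi-major axis a_t = (r₁ + r₂)/2 = (3.23136×10^8 + 9.45472×10^8)/2 = 6.34304×10^8 km.
By Kepler's third law the transfer-orbit period is T = 2π√(a_t³/μ), so t = T/2 = 1.3774×10^8 s.
Converting: 1.3774×10^8 s ÷ 3.15576×10^7 s/year (365.25 × 86400) = 4.365 years.

t = 4.365 years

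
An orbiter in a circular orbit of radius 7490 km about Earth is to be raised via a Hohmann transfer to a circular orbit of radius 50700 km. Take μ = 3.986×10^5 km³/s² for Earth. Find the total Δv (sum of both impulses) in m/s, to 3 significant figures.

Transfer-ellipse semi-major axis a_t = (r₁ + r₂)/2 = (7490 + 50700)/2 = 29095 km.
At r₁ the circular-orbit speed is v₁ = √(μ/r₁) = 7.295 km/s.
On the transfer ellipse at r₁, vis-viva gives v_p = √[μ(2/r₁ − 1/a_t)] = 9.630 km/s.
First burn Δv₁ = |v_p − v₁| = 2.335 km/s.
Circular speed at r₂: v₂ = √(μ/r₂) = 2.804 km/s.
Transfer-orbit speed at r₂: v_a = √[μ(2/r₂ − 1/a_t)] = 1.423 km/s.
Second burn Δv₂ = |v₂ − v_a| = 1.381 km/s.
Δv = Δv₁ + Δv₂ = 2.335 + 1.381 = 3.716 km/s.

Δv = 3720 m/s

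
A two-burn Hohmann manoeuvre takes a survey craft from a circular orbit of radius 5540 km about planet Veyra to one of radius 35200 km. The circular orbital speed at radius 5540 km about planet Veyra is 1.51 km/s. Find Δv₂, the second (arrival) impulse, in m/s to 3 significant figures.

From the circular-orbit relation v² = μ/r at r = 5540 km: μ = v²r = (1.51)² × 5540 = 12631.8 km³/s².
The Hohmann ellipse has a_t = (r₁ + r₂)/2 = 20370 km.
Circular speed at r = 35200 km: v_c = √(μ/r) = 0.5990 km/s.
Vis-viva on the transfer ellipse at r = 35200 km gives v_t = √[μ(2/r − 1/a_t)] = 0.3124 km/s.
Δv₂ = |v_t − v_c| = |0.3124 − 0.5990| = 0.2866 km/s.

Δv₂ = 287 m/s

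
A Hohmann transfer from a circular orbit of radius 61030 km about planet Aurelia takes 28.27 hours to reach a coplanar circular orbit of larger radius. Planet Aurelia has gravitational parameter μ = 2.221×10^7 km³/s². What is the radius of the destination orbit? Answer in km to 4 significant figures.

r₂ = 5.103×10^5 km

Transfer time t = 28.27 hours = 1.01772×10^5 s, and t = π√(a_t³/μ).
So a_t = (μ t²/π²)^(1/3) = (2.221×10^7 × (1.01772×10^5)² / π²)^(1/3) = 2.8565×10^5 km.
Since a_t = (r₁ + r₂)/2, r₂ = 2a_t − r₁ = 2×2.8565×10^5 − 61030 = 5.1027×10^5 km.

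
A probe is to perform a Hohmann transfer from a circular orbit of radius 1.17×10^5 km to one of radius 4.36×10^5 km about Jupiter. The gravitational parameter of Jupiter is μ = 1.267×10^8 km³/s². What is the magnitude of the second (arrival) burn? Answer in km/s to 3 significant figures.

Semi-major axis of the transfer orbit: a_t = (1.170×10^5 + 4.360×10^5)/2 = 2.765×10^5 km.
Circular speed at r = 4.360×10^5 km: v_c = √(μ/r) = 17.047 km/s.
Transfer-orbit speed at the same r (vis-viva, a = a_t): v_t = √[μ(2/r − 1/a_t)] = 11.089 km/s.
Δv₂ = |v_t − v_c| = |11.089 − 17.047| = 5.958 km/s.

Δv₂ = 5.96 km/s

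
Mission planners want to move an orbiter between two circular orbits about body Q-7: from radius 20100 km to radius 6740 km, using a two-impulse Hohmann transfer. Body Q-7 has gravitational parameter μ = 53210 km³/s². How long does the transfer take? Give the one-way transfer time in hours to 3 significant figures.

t = 5.88 hours

Transfer-ellipse semi-major axis a_t = (r₁ + r₂)/2 = (20100 + 6740)/2 = 13420 km.
Half the transfer-orbit period gives t = π√(a_t³/μ) = 21170 s.
Converting: 21170 s ÷ 3600 s/hour = 5.88 hours.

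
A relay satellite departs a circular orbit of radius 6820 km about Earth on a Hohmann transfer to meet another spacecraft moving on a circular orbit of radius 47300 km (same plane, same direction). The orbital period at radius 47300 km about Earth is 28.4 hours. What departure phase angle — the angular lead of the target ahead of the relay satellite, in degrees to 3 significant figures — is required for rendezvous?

From Kepler's third law T² = 4π²r³/μ at r = 47300 km, T = 28.4 hours = 28.4 × 3600 s = 1.0224×10^5 s: μ = 4π²r³/T² = 3.99670×10^5 km³/s².
The Hohmann ellipse has a_t = (r₁ + r₂)/2 = 27060 km.
The half-period of the transfer ellipse is t = π√(a_t³/μ) = 22120 s.
The target's mean motion on its circular orbit is ω₂ = √(μ/r₂³) = 6.1455×10^-5 rad/s.
Angle swept by the target during transfer: ω₂·t = 1.3594 rad = 77.89°.
The relay satellite traverses 180° on the transfer ellipse, so the target must lead by 180° − 77.89° = 102°.

φ = 102°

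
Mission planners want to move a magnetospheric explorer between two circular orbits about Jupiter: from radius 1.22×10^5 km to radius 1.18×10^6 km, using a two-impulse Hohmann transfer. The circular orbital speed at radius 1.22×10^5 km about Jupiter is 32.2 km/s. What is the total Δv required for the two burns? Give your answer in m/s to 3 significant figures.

From the circular-orbit relation v² = μ/r at r = 1.22×10^5 km: μ = v²r = (32.2)² × 1.22×10^5 = 1.26494×10^8 km³/s².
Semi-major axis of the transfer orbit: a_t = (1.220×10^5 + 1.180×10^6)/2 = 6.510×10^5 km.
Circular speed at r₁: v₁ = √(μ/r₁) = √(1.26494×10^8/1.220×10^5) = 32.20 km/s.
Transfer-orbit speed at r₁ (vis-viva): v_p = √[μ(2/r₁ − 1/a_t)] = 43.35 km/s.
First burn Δv₁ = |v_p − v₁| = 11.15 km/s.
At r₂, v₂ = √(μ/r₂) = 10.354 km/s.
Transfer-orbit speed at r₂: v_a = √[μ(2/r₂ − 1/a_t)] = 4.4821 km/s.
Second burn Δv₂ = |v₂ − v_a| = 5.872 km/s.
Total Δv = Δv₁ + Δv₂ = 17.02 km/s.

Δv = 17000 m/s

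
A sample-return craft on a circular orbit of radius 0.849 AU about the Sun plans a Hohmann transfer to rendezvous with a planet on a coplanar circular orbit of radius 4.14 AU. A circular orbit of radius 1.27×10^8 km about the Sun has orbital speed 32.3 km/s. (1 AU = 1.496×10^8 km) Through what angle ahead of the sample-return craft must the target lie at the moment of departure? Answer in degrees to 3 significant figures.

φ = 95.8°

From the circular-orbit relation v² = μ/r at r = 1.27×10^8 km: μ = v²r = (32.3)² × 1.27×10^8 = 1.32498×10^11 km³/s².
In km: r₁ = 0.849 × 1.496×10^8 = 1.270104×10^8 km; r₂ = 4.14 × 1.496×10^8 = 6.19344×10^8 km.
The Hohmann ellipse has a_t = (r₁ + r₂)/2 = 3.731772×10^8 km.
Transfer time t = π√(a_t³/μ) = 6.22183×10^7 s.
Target angular speed ω₂ = √(μ/r₂³) = 2.36160×10^-8 rad/s.
Angle swept by the target during transfer: ω₂·t = 1.46935 rad = 84.19°.
The sample-return craft traverses 180° on the transfer ellipse, so the target must lead by 180° − 84.19° = 95.8°.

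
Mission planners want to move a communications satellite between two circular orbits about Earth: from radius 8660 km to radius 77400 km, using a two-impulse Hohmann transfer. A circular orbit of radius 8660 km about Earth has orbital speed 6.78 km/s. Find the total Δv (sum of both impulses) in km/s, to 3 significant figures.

Δv = 3.56 km/s

From the circular-orbit relation v² = μ/r at r = 8660 km: μ = v²r = (6.78)² × 8660 = 3.98086×10^5 km³/s².
The Hohmann ellipse has a_t = (r₁ + r₂)/2 = 43030 km.
At r₁ the circular-orbit speed is v₁ = √(μ/r₁) = 6.7800 km/s.
On the transfer ellipse at r₁, vis-viva equation gives v_p = √[μ(2/r₁ − 1/a_t)] = 9.0932 km/s.
First burn Δv₁ = |v_p − v₁| = 2.3132 km/s.
At r₂, v₂ = √(μ/r₂) = 2.2679 km/s.
Transfer-orbit speed at r₂: v_a = √[μ(2/r₂ − 1/a_t)] = 1.0174 km/s.
Second burn Δv₂ = |v₂ − v_a| = 1.2505 km/s.
Total Δv = Δv₁ + Δv₂ = 3.564 km/s.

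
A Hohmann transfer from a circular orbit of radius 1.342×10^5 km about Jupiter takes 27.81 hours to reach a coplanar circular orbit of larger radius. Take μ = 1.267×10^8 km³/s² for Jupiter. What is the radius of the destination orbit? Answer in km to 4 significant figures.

r₂ = 8.755×10^5 km

Transfer time t = 27.81 hours = 1.00116×10^5 s, and t = π√(a_t³/μ).
So a_t = (μ t²/π²)^(1/3) = (1.267×10^8 × (1.00116×10^5)² / π²)^(1/3) = 5.0485×10^5 km.
Since a_t = (r₁ + r₂)/2, r₂ = 2a_t − r₁ = 2×5.0485×10^5 − 1.342×10^5 = 8.755×10^5 km.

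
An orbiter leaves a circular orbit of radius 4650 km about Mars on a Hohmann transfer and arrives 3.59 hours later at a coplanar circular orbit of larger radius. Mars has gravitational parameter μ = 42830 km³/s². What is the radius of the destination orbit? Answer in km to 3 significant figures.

r₂ = 13300 km

Transfer time t = 3.59 hours = 12924 s, and t = π√(a_t³/μ).
So a_t = (μ t²/π²)^(1/3) = (42830 × (12924)² / π²)^(1/3) = 8982.8 km.
Since a_t = (r₁ + r₂)/2, r₂ = 2a_t − r₁ = 2×8982.8 − 4650 = 13315.6 km.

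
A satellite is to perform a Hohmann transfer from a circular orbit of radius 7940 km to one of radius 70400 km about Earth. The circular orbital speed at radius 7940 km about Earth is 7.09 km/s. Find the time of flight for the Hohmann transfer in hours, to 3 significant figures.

t = 10.7 hours

From the circular-orbit relation v² = μ/r at r = 7940 km: μ = v²r = (7.09)² × 7940 = 3.99129×10^5 km³/s².
Transfer-ellipse semi-major axis a_t = (r₁ + r₂)/2 = (7940 + 70400)/2 = 39170 km.
Half the transfer-orbit period gives t = π√(a_t³/μ) = 38550 s.
Converting: 38550 s ÷ 3600 s/hour = 10.7 hours.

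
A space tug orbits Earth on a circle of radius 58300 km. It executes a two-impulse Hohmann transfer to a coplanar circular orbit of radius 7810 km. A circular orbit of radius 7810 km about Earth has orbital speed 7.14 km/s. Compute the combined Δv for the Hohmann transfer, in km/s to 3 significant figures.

From the circular-orbit relation v² = μ/r at r = 7810 km: μ = v²r = (7.14)² × 7810 = 3.98151×10^5 km³/s².
The Hohmann ellipse has a_t = (r₁ + r₂)/2 = 33055 km.
Circular speed at r₁: v₁ = √(μ/r₁) = √(3.98151×10^5/58300) = 2.613 km/s.
Transfer-orbit speed at r₁ (vis-viva): v_a = √[μ(2/r₁ − 1/a_t)] = 1.270 km/s.
First burn Δv₁ = |v_a − v₁| = 1.343 km/s.
At r₂, v₂ = √(μ/r₂) = 7.140 km/s.
Transfer-orbit speed at r₂: v_p = √[μ(2/r₂ − 1/a_t)] = 9.482 km/s.
Second burn Δv₂ = |v₂ − v_p| = 2.342 km/s.
Δv = Δv₁ + Δv₂ = 1.343 + 2.342 = 3.685 km/s.

Δv = 3.69 km/s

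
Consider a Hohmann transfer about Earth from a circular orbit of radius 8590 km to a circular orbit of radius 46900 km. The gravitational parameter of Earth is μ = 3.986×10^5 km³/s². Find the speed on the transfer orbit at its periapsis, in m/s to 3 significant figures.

Transfer-ellipse semi-major axis a_t = (r₁ + r₂)/2 = (8590 + 46900)/2 = 27745 km.
At periapsis, r = 8590 km.
Applying v² = μ(2/r − 1/a_t): v = 8.857 km/s.

v = 8860 m/s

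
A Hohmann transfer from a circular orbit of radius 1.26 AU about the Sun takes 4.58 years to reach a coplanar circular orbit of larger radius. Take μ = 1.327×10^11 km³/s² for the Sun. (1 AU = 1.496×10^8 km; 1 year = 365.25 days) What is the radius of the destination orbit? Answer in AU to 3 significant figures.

In km: r₁ = 1.26 × 1.496×10^8 = 1.88496×10^8 km.
Transfer time t = 4.58 years × 365.25 × 86400 s = 1.44533808×10^8 s, and t = π√(a_t³/μ).
So a_t = (μ t²/π²)^(1/3) = (1.327×10^11 × (1.44533808×10^8)² / π²)^(1/3) = 6.5489×10^8 km.
Since a_t = (r₁ + r₂)/2, r₂ = 2a_t − r₁ = 2×6.5489×10^8 − 1.88496×10^8 = 1.121284×10^9 km.
In AU: r₂ = 1.121284×10^9 / 1.496×10^8 = 7.50 AU.

r₂ = 7.50 AU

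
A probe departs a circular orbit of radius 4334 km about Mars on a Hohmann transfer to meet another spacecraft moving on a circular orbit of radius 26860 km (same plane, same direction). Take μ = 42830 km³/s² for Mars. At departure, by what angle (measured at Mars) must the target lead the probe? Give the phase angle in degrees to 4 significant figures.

φ = 100.4°

Transfer-ellipse semi-major axis a_t = (r₁ + r₂)/2 = (4334 + 26860)/2 = 15597 km.
Transfer time t = π√(a_t³/μ) = 29569.1 s.
Target angular speed ω₂ = √(μ/r₂³) = 4.70127×10^-5 rad/s.
Angle swept by the target during transfer: ω₂·t = 1.39012 rad = 79.648°.
The probe traverses 180° on the transfer ellipse, so the target must lead by 180° − 79.648° = 100.4°.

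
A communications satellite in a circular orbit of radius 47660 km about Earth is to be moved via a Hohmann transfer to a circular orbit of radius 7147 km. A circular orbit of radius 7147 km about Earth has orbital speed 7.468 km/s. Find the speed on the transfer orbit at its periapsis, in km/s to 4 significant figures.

v = 9.849 km/s

From the circular-orbit relation v² = μ/r at r = 7147 km: μ = v²r = (7.468)² × 7147 = 3.98596×10^5 km³/s².
Semi-major axis of the transfer orbit: a_t = (47660 + 7147)/2 = 27403.5 km.
At periapsis, r = 7147 km.
Vis-viva: v = √[μ(2/r − 1/a_t)] = √[3.98596×10^5 × (2/7147 − 1/27403.5)] = 9.849 km/s.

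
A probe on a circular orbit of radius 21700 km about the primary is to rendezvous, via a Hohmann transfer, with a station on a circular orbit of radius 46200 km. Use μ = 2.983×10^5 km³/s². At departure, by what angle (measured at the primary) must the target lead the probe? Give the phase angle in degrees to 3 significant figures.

φ = 66.6°

Transfer-ellipse semi-major axis a_t = (r₁ + r₂)/2 = (21700 + 46200)/2 = 33950 km.
Transfer time t = π√(a_t³/μ) = 35980 s.
Target angular speed ω₂ = √(μ/r₂³) = 5.500×10^-5 rad/s.
Angle swept by the target during transfer: ω₂·t = 1.979 rad = 113.4°.
Arrival is 180° from departure on the ellipse, so φ = 180° − 113.4° = 66.6°.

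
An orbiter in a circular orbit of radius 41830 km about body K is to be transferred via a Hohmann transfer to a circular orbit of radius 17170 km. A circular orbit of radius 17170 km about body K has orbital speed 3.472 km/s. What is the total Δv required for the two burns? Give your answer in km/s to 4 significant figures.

Δv = 1.190 km/s

From the circular-orbit relation v² = μ/r at r = 17170 km: μ = v²r = (3.472)² × 17170 = 2.06981×10^5 km³/s².
Transfer-ellipse semi-major axis a_t = (r₁ + r₂)/2 = (41830 + 17170)/2 = 29500 km.
Circular speed at r₁: v₁ = √(μ/r₁) = √(2.06981×10^5/41830) = 2.22444 km/s.
On the transfer ellipse at r₁, vis-viva gives v_a = √[μ(2/r₁ − 1/a_t)] = 1.69705 km/s.
First burn Δv₁ = |v_a − v₁| = 0.5274 km/s.
Circular speed at r₂: v₂ = √(μ/r₂) = 3.4720 km/s.
Transfer-orbit speed at r₂: v_p = √[μ(2/r₂ − 1/a_t)] = 4.1344 km/s.
Second burn Δv₂ = |v₂ − v_p| = 0.6624 km/s.
Δv = Δv₁ + Δv₂ = 0.5274 + 0.6624 = 1.190 km/s.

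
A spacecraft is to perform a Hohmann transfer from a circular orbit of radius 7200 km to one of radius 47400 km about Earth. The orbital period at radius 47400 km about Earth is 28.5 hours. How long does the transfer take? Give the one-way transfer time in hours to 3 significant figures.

From Kepler's third law T² = 4π²r³/μ at r = 47400 km, T = 28.5 hours = 28.5 × 3600 s = 1.026×10^5 s: μ = 4π²r³/T² = 3.99393×10^5 km³/s².
Semi-major axis of the transfer orbit: a_t = (7200 + 47400)/2 = 27300 km.
Half the transfer-orbit period gives t = π√(a_t³/μ) = 22420 s.
Converting: 22420 s ÷ 3600 s/hour = 6.23 hours.

t = 6.23 hours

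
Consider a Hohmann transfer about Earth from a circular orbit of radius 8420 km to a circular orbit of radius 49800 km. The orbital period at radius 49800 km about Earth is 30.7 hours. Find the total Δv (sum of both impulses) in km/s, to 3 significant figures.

Δv = 3.43 km/s

From Kepler's third law T² = 4π²r³/μ at r = 49800 km, T = 30.7 hours = 30.7 × 3600 s = 1.1052×10^5 s: μ = 4π²r³/T² = 3.99177×10^5 km³/s².
The Hohmann ellipse has a_t = (r₁ + r₂)/2 = 29110 km.
At r₁ the circular-orbit speed is v₁ = √(μ/r₁) = 6.8854 km/s.
On the transfer ellipse at r₁, vis-viva gives v_p = √[μ(2/r₁ − 1/a_t)] = 9.0058 km/s.
First burn Δv₁ = |v_p − v₁| = 2.120 km/s.
Circular speed at r₂: v₂ = √(μ/r₂) = 2.83119 km/s.
Transfer-orbit speed at r₂: v_a = √[μ(2/r₂ − 1/a_t)] = 1.52266 km/s.
Second burn Δv₂ = |v₂ − v_a| = 1.309 km/s.
Δv = Δv₁ + Δv₂ = 2.120 + 1.309 = 3.429 km/s.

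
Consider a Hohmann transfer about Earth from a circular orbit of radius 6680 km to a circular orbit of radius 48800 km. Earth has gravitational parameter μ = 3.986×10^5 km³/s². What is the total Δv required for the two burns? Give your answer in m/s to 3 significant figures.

Δv = 3980 m/s

Transfer-ellipse semi-major axis a_t = (r₁ + r₂)/2 = (6680 + 48800)/2 = 27740 km.
At r₁ the circular-orbit speed is v₁ = √(μ/r₁) = 7.72468 km/s.
On the transfer ellipse at r₁, vis-viva gives v_p = √[μ(2/r₁ − 1/a_t)] = 10.2456 km/s.
First burn Δv₁ = |v_p − v₁| = 2.5209 km/s.
Circular speed at r₂: v₂ = √(μ/r₂) = 2.8580 km/s.
Transfer-orbit speed at r₂: v_a = √[μ(2/r₂ − 1/a_t)] = 1.4025 km/s.
Second burn Δv₂ = |v₂ − v_a| = 1.4555 km/s.
Total Δv = Δv₁ + Δv₂ = 3.976 km/s.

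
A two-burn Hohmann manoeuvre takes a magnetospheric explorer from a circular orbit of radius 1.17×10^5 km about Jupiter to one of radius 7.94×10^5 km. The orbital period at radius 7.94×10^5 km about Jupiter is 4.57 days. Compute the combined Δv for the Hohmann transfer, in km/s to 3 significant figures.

Δv = 16.8 km/s

From Kepler's third law T² = 4π²r³/μ at r = 7.94×10^5 km, T = 4.57 days = 4.57 × 86400 s = 3.94848×10^5 s: μ = 4π²r³/T² = 1.26754×10^8 km³/s².
Transfer-ellipse semi-major axis a_t = (r₁ + r₂)/2 = (1.170×10^5 + 7.940×10^5)/2 = 4.555×10^5 km.
Circular speed at r₁: v₁ = √(μ/r₁) = √(1.26754×10^8/1.170×10^5) = 32.915 km/s.
Transfer-orbit speed at r₁ (vis-viva equation): v_p = √[μ(2/r₁ − 1/a_t)] = 43.456 km/s.
First burn Δv₁ = |v_p − v₁| = 10.54 km/s.
Circular speed at r₂: v₂ = √(μ/r₂) = 12.6349 km/s.
Transfer-orbit speed at r₂: v_a = √[μ(2/r₂ − 1/a_t)] = 6.40353 km/s.
Second burn Δv₂ = |v₂ − v_a| = 6.231 km/s.
Δv = Δv₁ + Δv₂ = 10.54 + 6.231 = 16.77 km/s.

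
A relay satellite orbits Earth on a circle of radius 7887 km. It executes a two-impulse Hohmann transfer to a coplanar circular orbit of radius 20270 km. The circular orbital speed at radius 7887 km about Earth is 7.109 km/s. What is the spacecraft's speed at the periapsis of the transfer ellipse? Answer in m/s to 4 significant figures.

From the circular-orbit relation v² = μ/r at r = 7887 km: μ = v²r = (7.109)² × 7887 = 3.98592×10^5 km³/s².
Semi-major axis of the transfer orbit: a_t = (7887 + 20270)/2 = 14078.5 km.
At periapsis, r = 7887 km.
From the vis-viva equation, v = √[μ(2/r − 1/a_t)] = 8.530 km/s.

v = 8530 m/s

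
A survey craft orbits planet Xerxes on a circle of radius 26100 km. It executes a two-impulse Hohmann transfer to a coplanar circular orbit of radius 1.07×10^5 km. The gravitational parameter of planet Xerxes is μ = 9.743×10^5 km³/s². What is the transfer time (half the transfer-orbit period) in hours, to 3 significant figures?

t = 15.2 hours

Transfer-ellipse semi-major axis a_t = (r₁ + r₂)/2 = (26100 + 1.070×10^5)/2 = 66550 km.
Transfer time t = π√(a_t³/μ) = π√((66550)³ / 9.743×10^5) = 54640 s.
Converting: 54640 s ÷ 3600 s/hour = 15.2 hours.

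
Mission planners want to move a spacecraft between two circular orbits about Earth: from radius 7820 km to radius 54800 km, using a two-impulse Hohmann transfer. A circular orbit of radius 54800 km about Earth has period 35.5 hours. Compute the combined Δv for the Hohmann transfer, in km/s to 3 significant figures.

Δv = 3.65 km/s

From Kepler's third law T² = 4π²r³/μ at r = 54800 km, T = 35.5 hours = 35.5 × 3600 s = 1.278×10^5 s: μ = 4π²r³/T² = 3.97777×10^5 km³/s².
The Hohmann ellipse has a_t = (r₁ + r₂)/2 = 31310 km.
At r₁ the circular-orbit speed is v₁ = √(μ/r₁) = 7.1321 km/s.
Transfer-orbit speed at r₁ (v² = μ(2/r − 1/a)): v_p = √[μ(2/r₁ − 1/a_t)] = 9.4355 km/s.
First burn Δv₁ = |v_p − v₁| = 2.303 km/s.
At r₂, v₂ = √(μ/r₂) = 2.694 km/s.
Transfer-orbit speed at r₂: v_a = √[μ(2/r₂ − 1/a_t)] = 1.346 km/s.
Second burn Δv₂ = |v₂ − v_a| = 1.348 km/s.
Δv = Δv₁ + Δv₂ = 2.303 + 1.348 = 3.651 km/s.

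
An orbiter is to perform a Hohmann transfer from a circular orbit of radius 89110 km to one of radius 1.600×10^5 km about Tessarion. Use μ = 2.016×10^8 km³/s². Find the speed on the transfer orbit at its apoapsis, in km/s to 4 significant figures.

Transfer-ellipse semi-major axis a_t = (r₁ + r₂)/2 = (89110 + 1.600×10^5)/2 = 1.24555×10^5 km.
The apoapsis of the transfer ellipse is at r = 1.600×10^5 km.
Vis-viva: v = √[μ(2/r − 1/a_t)] = √[2.016×10^8 × (2/1.600×10^5 − 1/1.24555×10^5)] = 30.02 km/s.

v = 30.02 km/s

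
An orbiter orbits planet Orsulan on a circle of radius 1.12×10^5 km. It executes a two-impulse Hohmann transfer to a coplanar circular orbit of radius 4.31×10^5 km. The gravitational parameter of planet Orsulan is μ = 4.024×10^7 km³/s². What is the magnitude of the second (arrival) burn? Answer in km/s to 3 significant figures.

Δv₂ = 3.46 km/s

Semi-major axis of the transfer orbit: a_t = (1.120×10^5 + 4.310×10^5)/2 = 2.715×10^5 km.
On the circular orbit at r = 4.310×10^5 km, v_c = √(μ/r) = 9.66252 km/s.
Vis-viva on the transfer ellipse at r = 4.310×10^5 km gives v_t = √[μ(2/r − 1/a_t)] = 6.20604 km/s.
Δv₂ = |v_t − v_c| = |6.20604 − 9.66252| = 3.456 km/s.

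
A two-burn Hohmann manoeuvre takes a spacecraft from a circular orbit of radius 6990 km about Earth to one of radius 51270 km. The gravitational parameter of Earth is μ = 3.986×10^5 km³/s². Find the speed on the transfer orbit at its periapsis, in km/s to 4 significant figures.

v = 10.02 km/s

Transfer-ellipse semi-major axis a_t = (r₁ + r₂)/2 = (6990 + 51270)/2 = 29130 km.
The periapsis of the transfer ellipse is at r = 6990 km.
Applying v² = μ(2/r − 1/a_t): v = 10.02 km/s.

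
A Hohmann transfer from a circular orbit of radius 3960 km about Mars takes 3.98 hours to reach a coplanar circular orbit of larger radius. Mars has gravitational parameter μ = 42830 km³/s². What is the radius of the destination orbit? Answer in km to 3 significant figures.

r₂ = 15300 km

Transfer time t = 3.98 hours = 14328 s, and t = π√(a_t³/μ).
So a_t = (μ t²/π²)^(1/3) = (42830 × (14328)² / π²)^(1/3) = 9622.2 km.
Since a_t = (r₁ + r₂)/2, r₂ = 2a_t − r₁ = 2×9622.2 − 3960 = 15284.4 km.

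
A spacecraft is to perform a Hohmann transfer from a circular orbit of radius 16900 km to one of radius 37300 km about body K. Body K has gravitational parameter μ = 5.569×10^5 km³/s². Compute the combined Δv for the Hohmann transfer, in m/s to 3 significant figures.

Semi-major axis of the transfer orbit: a_t = (16900 + 37300)/2 = 27100 km.
Circular speed at r₁: v₁ = √(μ/r₁) = √(5.569×10^5/16900) = 5.7404 km/s.
On the transfer ellipse at r₁, vis-viva gives v_p = √[μ(2/r₁ − 1/a_t)] = 6.7346 km/s.
First burn Δv₁ = |v_p − v₁| = 0.9942 km/s.
At r₂, v₂ = √(μ/r₂) = 3.8640 km/s.
Transfer-orbit speed at r₂: v_a = √[μ(2/r₂ − 1/a_t)] = 3.0514 km/s.
Second burn Δv₂ = |v₂ − v_a| = 0.8126 km/s.
Total Δv = Δv₁ + Δv₂ = 1.807 km/s.

Δv = 1810 m/s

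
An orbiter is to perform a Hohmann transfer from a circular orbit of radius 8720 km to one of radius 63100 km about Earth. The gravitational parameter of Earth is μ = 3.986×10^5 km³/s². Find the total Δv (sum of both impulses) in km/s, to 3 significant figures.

Semi-major axis of the transfer orbit: a_t = (8720 + 63100)/2 = 35910 km.
At r₁ the circular-orbit speed is v₁ = √(μ/r₁) = 6.761 km/s.
On the transfer ellipse at r₁, vis-viva gives v_p = √[μ(2/r₁ − 1/a_t)] = 8.962 km/s.
First burn Δv₁ = |v_p − v₁| = 2.201 km/s.
At r₂, v₂ = √(μ/r₂) = 2.5134 km/s.
Transfer-orbit speed at r₂: v_a = √[μ(2/r₂ − 1/a_t)] = 1.2385 km/s.
Second burn Δv₂ = |v₂ − v_a| = 1.275 km/s.
Δv = Δv₁ + Δv₂ = 2.201 + 1.275 = 3.476 km/s.

Δv = 3.48 km/s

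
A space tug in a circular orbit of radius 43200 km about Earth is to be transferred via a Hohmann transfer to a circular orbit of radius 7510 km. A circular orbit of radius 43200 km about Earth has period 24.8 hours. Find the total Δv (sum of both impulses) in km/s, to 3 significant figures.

Δv = 3.61 km/s

From Kepler's third law T² = 4π²r³/μ at r = 43200 km, T = 24.8 hours = 24.8 × 3600 s = 89280 s: μ = 4π²r³/T² = 3.99303×10^5 km³/s².
Semi-major axis of the transfer orbit: a_t = (43200 + 7510)/2 = 25355 km.
At r₁ the circular-orbit speed is v₁ = √(μ/r₁) = 3.0403 km/s.
On the transfer ellipse at r₁, vis-viva equation gives v_a = √[μ(2/r₁ − 1/a_t)] = 1.6546 km/s.
First burn Δv₁ = |v_a − v₁| = 1.386 km/s.
Circular speed at r₂: v₂ = √(μ/r₂) = 7.292 km/s.
Transfer-orbit speed at r₂: v_p = √[μ(2/r₂ − 1/a_t)] = 9.518 km/s.
Second burn Δv₂ = |v₂ − v_p| = 2.226 km/s.
Total Δv = Δv₁ + Δv₂ = 3.612 km/s.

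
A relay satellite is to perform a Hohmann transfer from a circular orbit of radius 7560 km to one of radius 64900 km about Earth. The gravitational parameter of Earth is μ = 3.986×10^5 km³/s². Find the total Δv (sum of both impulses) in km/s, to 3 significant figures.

Δv = 3.80 km/s

The Hohmann ellipse has a_t = (r₁ + r₂)/2 = 36230 km.
At r₁ the circular-orbit speed is v₁ = √(μ/r₁) = 7.261 km/s.
On the transfer ellipse at r₁, vis-viva equation gives v_p = √[μ(2/r₁ − 1/a_t)] = 9.718 km/s.
First burn Δv₁ = |v_p − v₁| = 2.457 km/s.
Circular speed at r₂: v₂ = √(μ/r₂) = 2.478 km/s.
Transfer-orbit speed at r₂: v_a = √[μ(2/r₂ − 1/a_t)] = 1.132 km/s.
Second burn Δv₂ = |v₂ − v_a| = 1.346 km/s.
Total Δv = Δv₁ + Δv₂ = 3.803 km/s.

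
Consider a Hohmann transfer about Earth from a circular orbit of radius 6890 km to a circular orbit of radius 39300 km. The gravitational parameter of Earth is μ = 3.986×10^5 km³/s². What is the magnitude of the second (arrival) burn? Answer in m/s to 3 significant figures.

Δv₂ = 1450 m/s

The Hohmann ellipse has a_t = (r₁ + r₂)/2 = 23095 km.
Circular speed at r = 39300 km: v_c = √(μ/r) = 3.1847 km/s.
Vis-viva on the transfer ellipse at r = 39300 km gives v_t = √[μ(2/r − 1/a_t)] = 1.7395 km/s.
Δv₂ = |v_t − v_c| = |1.7395 − 3.1847| = 1.445 km/s.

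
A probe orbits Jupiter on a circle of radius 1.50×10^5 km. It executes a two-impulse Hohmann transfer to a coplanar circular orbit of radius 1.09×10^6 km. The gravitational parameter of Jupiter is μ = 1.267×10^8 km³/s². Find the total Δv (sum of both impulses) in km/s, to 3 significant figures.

The Hohmann ellipse has a_t = (r₁ + r₂)/2 = 6.200×10^5 km.
At r₁ the circular-orbit speed is v₁ = √(μ/r₁) = 29.063 km/s.
On the transfer ellipse at r₁, vis-viva equation gives v_p = √[μ(2/r₁ − 1/a_t)] = 38.535 km/s.
First burn Δv₁ = |v_p − v₁| = 9.472 km/s.
At r₂, v₂ = √(μ/r₂) = 10.781 km/s.
Transfer-orbit speed at r₂: v_a = √[μ(2/r₂ − 1/a_t)] = 5.3030 km/s.
Second burn Δv₂ = |v₂ − v_a| = 5.478 km/s.
Total Δv = Δv₁ + Δv₂ = 14.95 km/s.

Δv = 15.0 km/s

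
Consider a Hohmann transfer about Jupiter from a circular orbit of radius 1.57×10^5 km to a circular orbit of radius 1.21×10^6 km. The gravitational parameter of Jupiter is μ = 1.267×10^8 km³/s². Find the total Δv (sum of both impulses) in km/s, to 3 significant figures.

The Hohmann ellipse has a_t = (r₁ + r₂)/2 = 6.835×10^5 km.
Circular speed at r₁: v₁ = √(μ/r₁) = √(1.267×10^8/1.570×10^5) = 28.41 km/s.
On the transfer ellipse at r₁, v² = μ(2/r − 1/a) gives v_p = √[μ(2/r₁ − 1/a_t)] = 37.80 km/s.
First burn Δv₁ = |v_p − v₁| = 9.390 km/s.
Circular speed at r₂: v₂ = √(μ/r₂) = 10.233 km/s.
Transfer-orbit speed at r₂: v_a = √[μ(2/r₂ − 1/a_t)] = 4.9043 km/s.
Second burn Δv₂ = |v₂ − v_a| = 5.329 km/s.
Total Δv = Δv₁ + Δv₂ = 14.72 km/s.

Δv = 14.7 km/s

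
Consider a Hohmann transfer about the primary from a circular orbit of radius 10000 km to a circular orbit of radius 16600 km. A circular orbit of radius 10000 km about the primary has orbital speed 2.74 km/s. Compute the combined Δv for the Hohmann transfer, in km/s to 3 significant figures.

From the circular-orbit relation v² = μ/r at r = 10000 km: μ = v²r = (2.74)² × 10000 = 75076.0 km³/s².
Transfer-ellipse semi-major axis a_t = (r₁ + r₂)/2 = (10000 + 16600)/2 = 13300 km.
At r₁ the circular-orbit speed is v₁ = √(μ/r₁) = 2.7400 km/s.
Transfer-orbit speed at r₁ (vis-viva equation): v_p = √[μ(2/r₁ − 1/a_t)] = 3.0611 km/s.
First burn Δv₁ = |v_p − v₁| = 0.3211 km/s.
At r₂, v₂ = √(μ/r₂) = 2.12665 km/s.
Transfer-orbit speed at r₂: v_a = √[μ(2/r₂ − 1/a_t)] = 1.84404 km/s.
Second burn Δv₂ = |v₂ − v_a| = 0.2826 km/s.
Total Δv = Δv₁ + Δv₂ = 0.6037 km/s.

Δv = 0.604 km/s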